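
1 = 1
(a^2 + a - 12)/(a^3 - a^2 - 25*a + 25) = (a^2 + a - 12)/(a^3 - a^2 - 25*a + 25)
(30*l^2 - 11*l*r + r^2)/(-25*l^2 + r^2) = (-6*l + r)/(5*l + r)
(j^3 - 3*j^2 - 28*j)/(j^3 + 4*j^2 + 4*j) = (j^2 - 3*j - 28)/(j^2 + 4*j + 4)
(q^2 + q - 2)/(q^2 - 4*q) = (q^2 + q - 2)/(q*(q - 4))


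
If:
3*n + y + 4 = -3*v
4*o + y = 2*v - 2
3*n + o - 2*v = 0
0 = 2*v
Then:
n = -2/15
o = 2/5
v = 0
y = -18/5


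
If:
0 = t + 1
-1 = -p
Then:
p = 1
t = -1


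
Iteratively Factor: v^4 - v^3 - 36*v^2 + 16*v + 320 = (v - 5)*(v^3 + 4*v^2 - 16*v - 64) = (v - 5)*(v + 4)*(v^2 - 16) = (v - 5)*(v - 4)*(v + 4)*(v + 4)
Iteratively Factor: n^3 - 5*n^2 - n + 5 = (n - 5)*(n^2 - 1) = (n - 5)*(n + 1)*(n - 1)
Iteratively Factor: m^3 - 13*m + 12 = (m - 3)*(m^2 + 3*m - 4) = (m - 3)*(m - 1)*(m + 4)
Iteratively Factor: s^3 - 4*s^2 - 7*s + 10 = (s + 2)*(s^2 - 6*s + 5) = (s - 5)*(s + 2)*(s - 1)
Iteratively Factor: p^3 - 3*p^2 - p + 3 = (p + 1)*(p^2 - 4*p + 3) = (p - 3)*(p + 1)*(p - 1)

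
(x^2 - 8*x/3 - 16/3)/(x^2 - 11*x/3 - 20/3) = (x - 4)/(x - 5)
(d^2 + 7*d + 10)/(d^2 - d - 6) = (d + 5)/(d - 3)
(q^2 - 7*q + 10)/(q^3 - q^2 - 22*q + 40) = (q - 5)/(q^2 + q - 20)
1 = 1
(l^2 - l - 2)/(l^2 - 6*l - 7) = (l - 2)/(l - 7)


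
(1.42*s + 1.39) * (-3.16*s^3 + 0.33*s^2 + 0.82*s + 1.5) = -4.4872*s^4 - 3.9238*s^3 + 1.6231*s^2 + 3.2698*s + 2.085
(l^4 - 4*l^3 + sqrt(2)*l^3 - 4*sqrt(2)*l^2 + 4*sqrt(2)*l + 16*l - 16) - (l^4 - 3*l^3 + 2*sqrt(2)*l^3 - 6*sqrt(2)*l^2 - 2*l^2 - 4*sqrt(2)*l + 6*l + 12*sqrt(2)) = -sqrt(2)*l^3 - l^3 + 2*l^2 + 2*sqrt(2)*l^2 + 10*l + 8*sqrt(2)*l - 12*sqrt(2) - 16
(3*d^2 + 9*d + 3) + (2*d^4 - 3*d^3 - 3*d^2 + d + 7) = 2*d^4 - 3*d^3 + 10*d + 10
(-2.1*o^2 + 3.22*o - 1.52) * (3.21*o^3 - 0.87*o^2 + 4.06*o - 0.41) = -6.741*o^5 + 12.1632*o^4 - 16.2066*o^3 + 15.2566*o^2 - 7.4914*o + 0.6232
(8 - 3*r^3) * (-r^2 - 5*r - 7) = 3*r^5 + 15*r^4 + 21*r^3 - 8*r^2 - 40*r - 56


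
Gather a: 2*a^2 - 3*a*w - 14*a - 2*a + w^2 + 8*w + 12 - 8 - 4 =2*a^2 + a*(-3*w - 16) + w^2 + 8*w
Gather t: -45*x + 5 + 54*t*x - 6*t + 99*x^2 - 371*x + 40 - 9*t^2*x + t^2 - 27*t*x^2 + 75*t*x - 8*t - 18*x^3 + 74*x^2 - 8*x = t^2*(1 - 9*x) + t*(-27*x^2 + 129*x - 14) - 18*x^3 + 173*x^2 - 424*x + 45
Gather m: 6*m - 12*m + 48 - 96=-6*m - 48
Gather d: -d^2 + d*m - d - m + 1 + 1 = -d^2 + d*(m - 1) - m + 2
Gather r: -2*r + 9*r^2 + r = 9*r^2 - r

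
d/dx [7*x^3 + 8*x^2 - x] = 21*x^2 + 16*x - 1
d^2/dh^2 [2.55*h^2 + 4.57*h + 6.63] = 5.10000000000000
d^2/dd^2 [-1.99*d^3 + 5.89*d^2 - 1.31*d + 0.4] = 11.78 - 11.94*d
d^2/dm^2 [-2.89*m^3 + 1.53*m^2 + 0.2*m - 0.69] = 3.06 - 17.34*m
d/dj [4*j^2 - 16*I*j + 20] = 8*j - 16*I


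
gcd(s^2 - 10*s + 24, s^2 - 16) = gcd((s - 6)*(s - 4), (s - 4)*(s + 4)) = s - 4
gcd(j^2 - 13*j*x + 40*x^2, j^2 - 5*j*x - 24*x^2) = -j + 8*x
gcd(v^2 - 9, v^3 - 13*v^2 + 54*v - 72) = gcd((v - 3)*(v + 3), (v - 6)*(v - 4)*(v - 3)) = v - 3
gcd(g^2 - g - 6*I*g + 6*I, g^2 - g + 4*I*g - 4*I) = g - 1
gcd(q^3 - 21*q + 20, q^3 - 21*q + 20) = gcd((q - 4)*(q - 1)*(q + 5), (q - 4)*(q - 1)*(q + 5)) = q^3 - 21*q + 20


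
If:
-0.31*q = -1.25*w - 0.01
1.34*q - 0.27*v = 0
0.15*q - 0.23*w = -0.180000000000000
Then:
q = -1.96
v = -9.71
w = -0.49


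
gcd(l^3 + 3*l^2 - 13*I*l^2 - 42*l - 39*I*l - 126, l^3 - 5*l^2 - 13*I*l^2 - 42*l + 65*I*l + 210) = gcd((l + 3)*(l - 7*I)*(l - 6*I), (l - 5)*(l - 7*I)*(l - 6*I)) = l^2 - 13*I*l - 42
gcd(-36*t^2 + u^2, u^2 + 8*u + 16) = 1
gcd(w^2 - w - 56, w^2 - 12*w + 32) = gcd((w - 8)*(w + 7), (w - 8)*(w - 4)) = w - 8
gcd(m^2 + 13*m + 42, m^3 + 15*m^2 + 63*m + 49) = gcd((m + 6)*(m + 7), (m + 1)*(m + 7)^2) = m + 7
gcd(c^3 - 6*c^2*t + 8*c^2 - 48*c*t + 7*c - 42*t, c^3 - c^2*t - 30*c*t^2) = -c + 6*t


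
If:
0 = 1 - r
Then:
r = 1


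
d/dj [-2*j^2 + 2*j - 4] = 2 - 4*j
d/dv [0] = 0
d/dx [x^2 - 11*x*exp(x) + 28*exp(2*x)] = -11*x*exp(x) + 2*x + 56*exp(2*x) - 11*exp(x)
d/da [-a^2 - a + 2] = -2*a - 1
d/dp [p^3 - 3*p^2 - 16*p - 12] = 3*p^2 - 6*p - 16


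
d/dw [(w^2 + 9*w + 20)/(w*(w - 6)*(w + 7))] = (-w^4 - 18*w^3 - 111*w^2 - 40*w + 840)/(w^2*(w^4 + 2*w^3 - 83*w^2 - 84*w + 1764))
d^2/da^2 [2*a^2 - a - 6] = 4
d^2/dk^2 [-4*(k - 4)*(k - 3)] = -8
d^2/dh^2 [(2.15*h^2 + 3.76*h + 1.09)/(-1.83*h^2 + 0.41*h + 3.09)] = (-28.410018*h^3 - 94.847436*h^2 - 122.66307*h - 44.223446)/(6.128487*h^6 - 4.119147*h^5 - 30.121434*h^4 + 13.841641*h^3 + 50.860782*h^2 - 11.744163*h - 29.503629)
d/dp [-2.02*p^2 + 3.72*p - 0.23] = 3.72 - 4.04*p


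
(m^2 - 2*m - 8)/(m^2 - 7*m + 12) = (m + 2)/(m - 3)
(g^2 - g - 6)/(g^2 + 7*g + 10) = (g - 3)/(g + 5)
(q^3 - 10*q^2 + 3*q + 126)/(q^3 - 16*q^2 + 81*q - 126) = (q + 3)/(q - 3)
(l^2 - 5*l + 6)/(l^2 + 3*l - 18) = (l - 2)/(l + 6)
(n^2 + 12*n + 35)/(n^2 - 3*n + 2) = (n^2 + 12*n + 35)/(n^2 - 3*n + 2)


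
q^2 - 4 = (q - 2)*(q + 2)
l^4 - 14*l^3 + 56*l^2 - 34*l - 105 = (l - 7)*(l - 5)*(l - 3)*(l + 1)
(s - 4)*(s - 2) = s^2 - 6*s + 8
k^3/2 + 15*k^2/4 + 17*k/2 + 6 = (k/2 + 1)*(k + 3/2)*(k + 4)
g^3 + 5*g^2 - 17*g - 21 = (g - 3)*(g + 1)*(g + 7)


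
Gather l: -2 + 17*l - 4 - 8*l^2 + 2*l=-8*l^2 + 19*l - 6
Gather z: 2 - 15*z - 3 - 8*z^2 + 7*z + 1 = -8*z^2 - 8*z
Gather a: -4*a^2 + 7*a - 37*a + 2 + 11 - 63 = -4*a^2 - 30*a - 50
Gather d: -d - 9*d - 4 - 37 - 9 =-10*d - 50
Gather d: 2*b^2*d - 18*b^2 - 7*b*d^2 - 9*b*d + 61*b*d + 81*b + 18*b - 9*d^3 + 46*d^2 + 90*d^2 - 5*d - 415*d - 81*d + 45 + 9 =-18*b^2 + 99*b - 9*d^3 + d^2*(136 - 7*b) + d*(2*b^2 + 52*b - 501) + 54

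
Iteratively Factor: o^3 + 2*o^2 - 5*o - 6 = (o + 1)*(o^2 + o - 6) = (o + 1)*(o + 3)*(o - 2)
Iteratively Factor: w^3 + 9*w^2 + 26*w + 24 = (w + 4)*(w^2 + 5*w + 6) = (w + 3)*(w + 4)*(w + 2)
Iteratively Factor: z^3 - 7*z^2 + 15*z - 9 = (z - 3)*(z^2 - 4*z + 3) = (z - 3)^2*(z - 1)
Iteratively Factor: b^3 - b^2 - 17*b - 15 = (b + 1)*(b^2 - 2*b - 15) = (b + 1)*(b + 3)*(b - 5)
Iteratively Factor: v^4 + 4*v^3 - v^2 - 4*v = (v)*(v^3 + 4*v^2 - v - 4) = v*(v - 1)*(v^2 + 5*v + 4) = v*(v - 1)*(v + 4)*(v + 1)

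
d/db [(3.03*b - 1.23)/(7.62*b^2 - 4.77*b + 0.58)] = (-23.0886*b^2 + 18.7452*b - 4.1097)/(58.0644*b^4 - 72.6948*b^3 + 31.5921*b^2 - 5.5332*b + 0.3364)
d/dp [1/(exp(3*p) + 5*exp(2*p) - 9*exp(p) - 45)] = (-3*exp(2*p) - 10*exp(p) + 9)*exp(p)/(exp(3*p) + 5*exp(2*p) - 9*exp(p) - 45)^2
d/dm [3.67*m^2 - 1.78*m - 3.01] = 7.34*m - 1.78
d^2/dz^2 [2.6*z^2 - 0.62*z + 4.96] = 5.20000000000000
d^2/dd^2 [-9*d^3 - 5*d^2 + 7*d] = -54*d - 10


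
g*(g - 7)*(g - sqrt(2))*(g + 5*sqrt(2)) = g^4 - 7*g^3 + 4*sqrt(2)*g^3 - 28*sqrt(2)*g^2 - 10*g^2 + 70*g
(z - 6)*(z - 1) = z^2 - 7*z + 6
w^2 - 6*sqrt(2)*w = w*(w - 6*sqrt(2))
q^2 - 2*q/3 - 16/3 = (q - 8/3)*(q + 2)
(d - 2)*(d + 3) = d^2 + d - 6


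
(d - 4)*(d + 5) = d^2 + d - 20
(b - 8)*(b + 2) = b^2 - 6*b - 16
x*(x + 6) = x^2 + 6*x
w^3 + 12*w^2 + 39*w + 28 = (w + 1)*(w + 4)*(w + 7)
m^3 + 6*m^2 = m^2*(m + 6)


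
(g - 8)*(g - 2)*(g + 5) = g^3 - 5*g^2 - 34*g + 80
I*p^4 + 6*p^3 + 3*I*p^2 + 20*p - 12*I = (p - 6*I)*(p - I)*(p + 2*I)*(I*p + 1)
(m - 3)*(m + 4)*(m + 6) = m^3 + 7*m^2 - 6*m - 72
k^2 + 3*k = k*(k + 3)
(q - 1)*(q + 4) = q^2 + 3*q - 4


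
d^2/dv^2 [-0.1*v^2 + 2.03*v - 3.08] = -0.200000000000000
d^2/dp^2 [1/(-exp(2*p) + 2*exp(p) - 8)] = 2*(-4*(1 - exp(p))^2*exp(p) + (2*exp(p) - 1)*(exp(2*p) - 2*exp(p) + 8))*exp(p)/(exp(2*p) - 2*exp(p) + 8)^3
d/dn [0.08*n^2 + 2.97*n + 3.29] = 0.16*n + 2.97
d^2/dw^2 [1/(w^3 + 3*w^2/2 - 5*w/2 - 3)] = 4*(-3*(2*w + 1)*(2*w^3 + 3*w^2 - 5*w - 6) + (6*w^2 + 6*w - 5)^2)/(2*w^3 + 3*w^2 - 5*w - 6)^3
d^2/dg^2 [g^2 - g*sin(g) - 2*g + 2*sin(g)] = g*sin(g) - 2*sqrt(2)*sin(g + pi/4) + 2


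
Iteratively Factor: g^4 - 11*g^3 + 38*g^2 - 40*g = (g - 5)*(g^3 - 6*g^2 + 8*g) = (g - 5)*(g - 4)*(g^2 - 2*g) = (g - 5)*(g - 4)*(g - 2)*(g)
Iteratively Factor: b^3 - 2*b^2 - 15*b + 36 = (b + 4)*(b^2 - 6*b + 9) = (b - 3)*(b + 4)*(b - 3)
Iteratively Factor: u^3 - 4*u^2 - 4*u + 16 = (u + 2)*(u^2 - 6*u + 8) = (u - 2)*(u + 2)*(u - 4)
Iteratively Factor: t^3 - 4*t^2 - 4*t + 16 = (t - 2)*(t^2 - 2*t - 8) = (t - 4)*(t - 2)*(t + 2)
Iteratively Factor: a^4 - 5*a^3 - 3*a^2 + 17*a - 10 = (a - 5)*(a^3 - 3*a + 2) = (a - 5)*(a - 1)*(a^2 + a - 2) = (a - 5)*(a - 1)*(a + 2)*(a - 1)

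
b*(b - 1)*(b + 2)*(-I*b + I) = -I*b^4 + 3*I*b^2 - 2*I*b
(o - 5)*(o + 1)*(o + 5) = o^3 + o^2 - 25*o - 25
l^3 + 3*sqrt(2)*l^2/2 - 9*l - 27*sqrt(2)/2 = (l - 3)*(l + 3)*(l + 3*sqrt(2)/2)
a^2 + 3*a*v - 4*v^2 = (a - v)*(a + 4*v)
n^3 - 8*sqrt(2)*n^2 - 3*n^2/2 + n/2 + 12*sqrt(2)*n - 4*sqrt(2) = (n - 1)*(n - 1/2)*(n - 8*sqrt(2))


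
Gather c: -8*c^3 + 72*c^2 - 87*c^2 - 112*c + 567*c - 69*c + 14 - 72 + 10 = -8*c^3 - 15*c^2 + 386*c - 48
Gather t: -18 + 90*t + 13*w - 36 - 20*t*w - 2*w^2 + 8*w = t*(90 - 20*w) - 2*w^2 + 21*w - 54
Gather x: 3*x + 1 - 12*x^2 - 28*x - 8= -12*x^2 - 25*x - 7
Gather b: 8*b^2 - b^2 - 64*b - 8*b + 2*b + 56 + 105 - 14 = 7*b^2 - 70*b + 147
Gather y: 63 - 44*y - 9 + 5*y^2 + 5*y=5*y^2 - 39*y + 54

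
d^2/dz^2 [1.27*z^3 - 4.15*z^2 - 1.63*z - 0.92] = 7.62*z - 8.3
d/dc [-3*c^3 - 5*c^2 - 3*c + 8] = -9*c^2 - 10*c - 3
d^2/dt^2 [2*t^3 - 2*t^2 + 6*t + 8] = 12*t - 4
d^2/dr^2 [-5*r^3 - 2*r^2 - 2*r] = -30*r - 4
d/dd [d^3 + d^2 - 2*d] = 3*d^2 + 2*d - 2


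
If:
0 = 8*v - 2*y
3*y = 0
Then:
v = 0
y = 0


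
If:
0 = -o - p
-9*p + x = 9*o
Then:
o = -p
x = 0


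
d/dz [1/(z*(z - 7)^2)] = (7 - 3*z)/(z^2*(z - 7)^3)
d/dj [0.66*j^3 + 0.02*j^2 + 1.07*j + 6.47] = 1.98*j^2 + 0.04*j + 1.07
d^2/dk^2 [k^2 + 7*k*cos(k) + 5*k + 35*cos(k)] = -7*k*cos(k) - 14*sin(k) - 35*cos(k) + 2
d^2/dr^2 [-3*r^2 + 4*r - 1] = -6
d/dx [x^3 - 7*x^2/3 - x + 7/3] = 3*x^2 - 14*x/3 - 1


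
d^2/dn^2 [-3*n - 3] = 0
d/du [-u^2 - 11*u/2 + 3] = -2*u - 11/2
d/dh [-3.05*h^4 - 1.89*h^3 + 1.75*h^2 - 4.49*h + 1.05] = -12.2*h^3 - 5.67*h^2 + 3.5*h - 4.49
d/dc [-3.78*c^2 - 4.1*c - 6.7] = -7.56*c - 4.1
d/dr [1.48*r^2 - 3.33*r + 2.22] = 2.96*r - 3.33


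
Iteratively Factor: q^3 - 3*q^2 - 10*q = (q)*(q^2 - 3*q - 10) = q*(q - 5)*(q + 2)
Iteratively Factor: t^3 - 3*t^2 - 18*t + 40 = (t - 5)*(t^2 + 2*t - 8) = (t - 5)*(t - 2)*(t + 4)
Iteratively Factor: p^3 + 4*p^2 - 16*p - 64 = (p + 4)*(p^2 - 16) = (p + 4)^2*(p - 4)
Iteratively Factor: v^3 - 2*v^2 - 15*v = (v - 5)*(v^2 + 3*v) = (v - 5)*(v + 3)*(v)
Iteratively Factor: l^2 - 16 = (l + 4)*(l - 4)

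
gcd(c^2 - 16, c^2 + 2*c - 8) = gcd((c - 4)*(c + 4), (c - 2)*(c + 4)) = c + 4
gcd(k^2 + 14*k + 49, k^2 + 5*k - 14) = k + 7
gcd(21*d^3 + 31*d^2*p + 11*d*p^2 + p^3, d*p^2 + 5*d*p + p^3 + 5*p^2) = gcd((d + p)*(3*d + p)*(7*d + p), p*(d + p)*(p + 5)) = d + p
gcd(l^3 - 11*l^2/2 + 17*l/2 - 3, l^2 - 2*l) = l - 2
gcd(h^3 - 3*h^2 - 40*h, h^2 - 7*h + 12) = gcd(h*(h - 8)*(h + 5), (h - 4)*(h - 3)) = 1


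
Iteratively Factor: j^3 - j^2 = (j)*(j^2 - j) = j*(j - 1)*(j)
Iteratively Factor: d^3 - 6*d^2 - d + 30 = (d - 5)*(d^2 - d - 6) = (d - 5)*(d + 2)*(d - 3)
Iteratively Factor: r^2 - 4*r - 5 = (r - 5)*(r + 1)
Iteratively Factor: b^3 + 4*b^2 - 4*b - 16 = (b + 4)*(b^2 - 4) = (b + 2)*(b + 4)*(b - 2)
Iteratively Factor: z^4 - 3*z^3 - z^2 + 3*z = (z + 1)*(z^3 - 4*z^2 + 3*z) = (z - 1)*(z + 1)*(z^2 - 3*z) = z*(z - 1)*(z + 1)*(z - 3)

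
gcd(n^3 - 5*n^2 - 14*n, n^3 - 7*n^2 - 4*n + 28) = n^2 - 5*n - 14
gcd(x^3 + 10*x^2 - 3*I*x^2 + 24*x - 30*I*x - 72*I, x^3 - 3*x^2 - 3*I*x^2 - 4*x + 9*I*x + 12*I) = x - 3*I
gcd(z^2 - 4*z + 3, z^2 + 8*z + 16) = 1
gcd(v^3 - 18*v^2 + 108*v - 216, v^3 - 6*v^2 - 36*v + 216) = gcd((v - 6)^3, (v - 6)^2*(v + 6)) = v^2 - 12*v + 36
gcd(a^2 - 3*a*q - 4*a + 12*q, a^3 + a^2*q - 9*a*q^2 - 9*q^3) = -a + 3*q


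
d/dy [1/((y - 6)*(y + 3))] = (3 - 2*y)/(y^4 - 6*y^3 - 27*y^2 + 108*y + 324)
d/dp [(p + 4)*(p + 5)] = 2*p + 9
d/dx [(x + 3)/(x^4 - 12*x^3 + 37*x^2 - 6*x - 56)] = (x^4 - 12*x^3 + 37*x^2 - 6*x - 2*(x + 3)*(2*x^3 - 18*x^2 + 37*x - 3) - 56)/(-x^4 + 12*x^3 - 37*x^2 + 6*x + 56)^2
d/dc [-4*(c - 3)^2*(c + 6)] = 108 - 12*c^2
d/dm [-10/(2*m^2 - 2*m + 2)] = 5*(2*m - 1)/(m^2 - m + 1)^2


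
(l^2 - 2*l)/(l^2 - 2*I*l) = (l - 2)/(l - 2*I)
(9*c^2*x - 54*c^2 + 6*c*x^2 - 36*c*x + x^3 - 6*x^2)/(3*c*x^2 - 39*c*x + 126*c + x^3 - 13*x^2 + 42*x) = (3*c + x)/(x - 7)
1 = 1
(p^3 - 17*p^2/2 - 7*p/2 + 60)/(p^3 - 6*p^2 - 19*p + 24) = (2*p^2 - p - 15)/(2*(p^2 + 2*p - 3))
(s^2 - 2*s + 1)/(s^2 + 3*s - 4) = (s - 1)/(s + 4)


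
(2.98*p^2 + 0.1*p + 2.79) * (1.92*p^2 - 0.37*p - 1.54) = 5.7216*p^4 - 0.9106*p^3 + 0.7306*p^2 - 1.1863*p - 4.2966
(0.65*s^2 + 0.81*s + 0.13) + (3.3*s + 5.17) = 0.65*s^2 + 4.11*s + 5.3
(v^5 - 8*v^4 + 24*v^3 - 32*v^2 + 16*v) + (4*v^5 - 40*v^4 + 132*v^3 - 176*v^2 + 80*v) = 5*v^5 - 48*v^4 + 156*v^3 - 208*v^2 + 96*v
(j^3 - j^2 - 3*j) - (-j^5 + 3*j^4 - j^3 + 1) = j^5 - 3*j^4 + 2*j^3 - j^2 - 3*j - 1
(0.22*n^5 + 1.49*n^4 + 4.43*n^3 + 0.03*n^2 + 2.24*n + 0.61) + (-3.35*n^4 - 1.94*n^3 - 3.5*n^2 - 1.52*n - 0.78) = 0.22*n^5 - 1.86*n^4 + 2.49*n^3 - 3.47*n^2 + 0.72*n - 0.17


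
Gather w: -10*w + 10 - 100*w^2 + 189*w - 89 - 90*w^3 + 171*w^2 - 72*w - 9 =-90*w^3 + 71*w^2 + 107*w - 88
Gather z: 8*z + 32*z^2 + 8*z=32*z^2 + 16*z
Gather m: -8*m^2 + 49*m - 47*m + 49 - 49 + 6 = -8*m^2 + 2*m + 6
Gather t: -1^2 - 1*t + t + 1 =0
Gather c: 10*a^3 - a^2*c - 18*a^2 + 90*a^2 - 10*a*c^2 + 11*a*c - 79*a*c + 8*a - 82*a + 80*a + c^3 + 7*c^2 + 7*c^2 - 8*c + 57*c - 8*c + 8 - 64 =10*a^3 + 72*a^2 + 6*a + c^3 + c^2*(14 - 10*a) + c*(-a^2 - 68*a + 41) - 56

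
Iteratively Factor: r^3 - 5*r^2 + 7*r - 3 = (r - 3)*(r^2 - 2*r + 1) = (r - 3)*(r - 1)*(r - 1)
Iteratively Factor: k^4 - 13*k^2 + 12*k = (k - 1)*(k^3 + k^2 - 12*k) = (k - 3)*(k - 1)*(k^2 + 4*k) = (k - 3)*(k - 1)*(k + 4)*(k)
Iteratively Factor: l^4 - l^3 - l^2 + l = (l + 1)*(l^3 - 2*l^2 + l) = (l - 1)*(l + 1)*(l^2 - l) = l*(l - 1)*(l + 1)*(l - 1)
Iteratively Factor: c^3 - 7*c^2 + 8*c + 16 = (c - 4)*(c^2 - 3*c - 4) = (c - 4)*(c + 1)*(c - 4)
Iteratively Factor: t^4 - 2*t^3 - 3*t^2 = (t)*(t^3 - 2*t^2 - 3*t) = t*(t - 3)*(t^2 + t) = t^2*(t - 3)*(t + 1)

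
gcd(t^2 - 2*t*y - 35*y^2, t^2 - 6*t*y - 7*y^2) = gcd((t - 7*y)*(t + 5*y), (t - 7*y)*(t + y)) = -t + 7*y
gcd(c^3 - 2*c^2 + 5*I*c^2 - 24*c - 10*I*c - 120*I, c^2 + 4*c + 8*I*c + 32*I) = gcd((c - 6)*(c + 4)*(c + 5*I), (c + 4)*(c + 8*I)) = c + 4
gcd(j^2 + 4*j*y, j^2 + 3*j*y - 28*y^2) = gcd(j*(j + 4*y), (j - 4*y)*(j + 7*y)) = 1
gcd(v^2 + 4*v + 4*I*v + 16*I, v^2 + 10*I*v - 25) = 1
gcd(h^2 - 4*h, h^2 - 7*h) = h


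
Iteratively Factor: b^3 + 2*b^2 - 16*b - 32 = (b + 2)*(b^2 - 16) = (b + 2)*(b + 4)*(b - 4)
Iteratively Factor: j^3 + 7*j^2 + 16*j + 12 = (j + 3)*(j^2 + 4*j + 4) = (j + 2)*(j + 3)*(j + 2)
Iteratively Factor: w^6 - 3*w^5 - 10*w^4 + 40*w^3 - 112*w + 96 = (w - 2)*(w^5 - w^4 - 12*w^3 + 16*w^2 + 32*w - 48) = (w - 2)*(w + 2)*(w^4 - 3*w^3 - 6*w^2 + 28*w - 24) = (w - 2)*(w + 2)*(w + 3)*(w^3 - 6*w^2 + 12*w - 8) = (w - 2)^2*(w + 2)*(w + 3)*(w^2 - 4*w + 4) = (w - 2)^3*(w + 2)*(w + 3)*(w - 2)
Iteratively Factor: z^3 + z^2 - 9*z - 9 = (z + 3)*(z^2 - 2*z - 3) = (z - 3)*(z + 3)*(z + 1)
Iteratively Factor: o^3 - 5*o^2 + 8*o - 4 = (o - 1)*(o^2 - 4*o + 4) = (o - 2)*(o - 1)*(o - 2)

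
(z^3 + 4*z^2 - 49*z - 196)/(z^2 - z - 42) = (z^2 + 11*z + 28)/(z + 6)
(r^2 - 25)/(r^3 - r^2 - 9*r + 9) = (r^2 - 25)/(r^3 - r^2 - 9*r + 9)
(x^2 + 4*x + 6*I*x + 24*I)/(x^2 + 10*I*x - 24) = (x + 4)/(x + 4*I)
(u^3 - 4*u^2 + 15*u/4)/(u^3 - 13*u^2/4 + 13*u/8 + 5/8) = 2*u*(2*u - 3)/(4*u^2 - 3*u - 1)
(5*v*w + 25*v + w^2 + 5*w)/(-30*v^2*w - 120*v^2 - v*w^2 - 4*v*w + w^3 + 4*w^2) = (-w - 5)/(6*v*w + 24*v - w^2 - 4*w)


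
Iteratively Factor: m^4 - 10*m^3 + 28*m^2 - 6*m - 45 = (m - 3)*(m^3 - 7*m^2 + 7*m + 15) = (m - 3)*(m + 1)*(m^2 - 8*m + 15) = (m - 5)*(m - 3)*(m + 1)*(m - 3)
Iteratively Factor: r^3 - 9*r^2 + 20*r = (r)*(r^2 - 9*r + 20) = r*(r - 5)*(r - 4)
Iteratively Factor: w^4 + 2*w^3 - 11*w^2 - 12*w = (w)*(w^3 + 2*w^2 - 11*w - 12) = w*(w + 1)*(w^2 + w - 12) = w*(w + 1)*(w + 4)*(w - 3)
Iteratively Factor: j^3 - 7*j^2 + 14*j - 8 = (j - 1)*(j^2 - 6*j + 8) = (j - 2)*(j - 1)*(j - 4)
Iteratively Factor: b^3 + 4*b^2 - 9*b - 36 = (b + 3)*(b^2 + b - 12) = (b - 3)*(b + 3)*(b + 4)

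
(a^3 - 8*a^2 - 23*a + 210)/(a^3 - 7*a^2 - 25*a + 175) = (a - 6)/(a - 5)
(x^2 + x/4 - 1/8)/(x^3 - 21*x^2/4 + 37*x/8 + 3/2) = (8*x^2 + 2*x - 1)/(8*x^3 - 42*x^2 + 37*x + 12)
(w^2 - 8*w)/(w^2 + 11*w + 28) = w*(w - 8)/(w^2 + 11*w + 28)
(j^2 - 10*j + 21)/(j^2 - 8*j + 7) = (j - 3)/(j - 1)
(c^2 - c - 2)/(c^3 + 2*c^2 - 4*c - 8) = (c + 1)/(c^2 + 4*c + 4)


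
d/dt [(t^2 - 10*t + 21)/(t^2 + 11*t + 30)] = 3*(7*t^2 + 6*t - 177)/(t^4 + 22*t^3 + 181*t^2 + 660*t + 900)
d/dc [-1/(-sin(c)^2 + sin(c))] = (-2/tan(c) + cos(c)/sin(c)^2)/(sin(c) - 1)^2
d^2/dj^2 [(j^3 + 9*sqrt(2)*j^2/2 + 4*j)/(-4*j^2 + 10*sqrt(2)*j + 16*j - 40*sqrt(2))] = 2*(-55*j^3 - 28*sqrt(2)*j^3 + 120*sqrt(2)*j^2 + 420*j^2 - 600*j + 120*sqrt(2)*j - 1060*sqrt(2) - 200)/(4*j^6 - 48*j^5 - 30*sqrt(2)*j^5 + 342*j^4 + 360*sqrt(2)*j^4 - 1565*sqrt(2)*j^3 - 2056*j^3 + 3420*sqrt(2)*j^2 + 7200*j^2 - 9600*j - 6000*sqrt(2)*j + 8000*sqrt(2))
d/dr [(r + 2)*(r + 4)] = 2*r + 6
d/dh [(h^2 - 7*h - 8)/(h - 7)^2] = (65 - 7*h)/(h^3 - 21*h^2 + 147*h - 343)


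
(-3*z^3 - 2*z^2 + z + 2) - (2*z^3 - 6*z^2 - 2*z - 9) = -5*z^3 + 4*z^2 + 3*z + 11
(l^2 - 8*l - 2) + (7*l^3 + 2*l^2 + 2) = 7*l^3 + 3*l^2 - 8*l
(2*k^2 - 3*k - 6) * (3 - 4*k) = -8*k^3 + 18*k^2 + 15*k - 18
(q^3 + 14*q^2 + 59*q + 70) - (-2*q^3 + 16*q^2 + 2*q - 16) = 3*q^3 - 2*q^2 + 57*q + 86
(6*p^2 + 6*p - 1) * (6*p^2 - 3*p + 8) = 36*p^4 + 18*p^3 + 24*p^2 + 51*p - 8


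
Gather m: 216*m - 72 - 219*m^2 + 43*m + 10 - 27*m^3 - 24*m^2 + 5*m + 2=-27*m^3 - 243*m^2 + 264*m - 60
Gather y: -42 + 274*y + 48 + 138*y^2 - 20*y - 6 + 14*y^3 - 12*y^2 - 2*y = 14*y^3 + 126*y^2 + 252*y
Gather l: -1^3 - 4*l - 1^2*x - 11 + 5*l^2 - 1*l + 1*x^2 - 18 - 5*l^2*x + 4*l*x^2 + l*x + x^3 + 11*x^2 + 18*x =l^2*(5 - 5*x) + l*(4*x^2 + x - 5) + x^3 + 12*x^2 + 17*x - 30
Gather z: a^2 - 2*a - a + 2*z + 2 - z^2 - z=a^2 - 3*a - z^2 + z + 2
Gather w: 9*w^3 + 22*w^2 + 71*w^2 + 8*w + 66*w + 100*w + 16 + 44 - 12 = 9*w^3 + 93*w^2 + 174*w + 48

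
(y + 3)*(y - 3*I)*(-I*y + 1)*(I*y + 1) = y^4 + 3*y^3 - 3*I*y^3 + y^2 - 9*I*y^2 + 3*y - 3*I*y - 9*I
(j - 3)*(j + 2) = j^2 - j - 6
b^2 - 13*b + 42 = (b - 7)*(b - 6)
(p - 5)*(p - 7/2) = p^2 - 17*p/2 + 35/2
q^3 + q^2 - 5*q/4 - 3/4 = (q - 1)*(q + 1/2)*(q + 3/2)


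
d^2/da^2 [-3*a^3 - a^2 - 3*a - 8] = -18*a - 2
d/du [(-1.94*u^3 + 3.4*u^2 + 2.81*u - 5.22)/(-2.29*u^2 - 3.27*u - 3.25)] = (4.4426*u^4 + 12.6876*u^3 + 14.2319*u^2 - 46.0076*u - 26.2019)/(5.2441*u^4 + 14.9766*u^3 + 25.5779*u^2 + 21.255*u + 10.5625)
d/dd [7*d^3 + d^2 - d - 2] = 21*d^2 + 2*d - 1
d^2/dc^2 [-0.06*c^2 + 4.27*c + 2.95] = -0.120000000000000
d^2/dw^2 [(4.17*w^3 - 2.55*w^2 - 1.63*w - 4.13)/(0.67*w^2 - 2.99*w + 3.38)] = (43.993426*w^3 - 229.332486*w^2 + 357.62805*w - 146.350282)/(0.300763*w^6 - 4.026633*w^5 + 22.521447*w^4 - 67.357823*w^3 + 113.615658*w^2 - 102.476868*w + 38.614472)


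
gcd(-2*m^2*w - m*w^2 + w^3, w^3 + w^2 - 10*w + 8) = 1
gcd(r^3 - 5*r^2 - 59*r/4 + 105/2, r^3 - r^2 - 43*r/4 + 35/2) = r^2 + r - 35/4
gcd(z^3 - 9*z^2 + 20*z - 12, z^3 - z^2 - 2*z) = z - 2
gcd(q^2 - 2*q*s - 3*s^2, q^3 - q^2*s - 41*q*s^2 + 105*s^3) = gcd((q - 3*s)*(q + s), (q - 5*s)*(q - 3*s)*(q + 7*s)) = q - 3*s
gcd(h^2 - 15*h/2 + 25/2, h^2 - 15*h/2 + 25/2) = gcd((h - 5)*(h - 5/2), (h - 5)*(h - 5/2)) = h^2 - 15*h/2 + 25/2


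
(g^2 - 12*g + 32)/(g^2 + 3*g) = (g^2 - 12*g + 32)/(g*(g + 3))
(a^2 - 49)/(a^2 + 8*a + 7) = (a - 7)/(a + 1)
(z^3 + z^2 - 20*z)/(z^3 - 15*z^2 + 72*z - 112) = z*(z + 5)/(z^2 - 11*z + 28)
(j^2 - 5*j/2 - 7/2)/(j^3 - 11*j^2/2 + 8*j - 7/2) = (j + 1)/(j^2 - 2*j + 1)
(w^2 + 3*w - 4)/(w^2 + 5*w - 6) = (w + 4)/(w + 6)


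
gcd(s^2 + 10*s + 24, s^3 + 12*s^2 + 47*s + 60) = s + 4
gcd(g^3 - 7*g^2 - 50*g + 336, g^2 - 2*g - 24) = g - 6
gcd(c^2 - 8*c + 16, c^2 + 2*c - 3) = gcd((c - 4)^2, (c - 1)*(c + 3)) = 1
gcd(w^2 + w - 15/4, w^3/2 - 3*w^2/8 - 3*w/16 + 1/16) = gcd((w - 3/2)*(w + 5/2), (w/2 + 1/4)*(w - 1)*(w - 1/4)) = 1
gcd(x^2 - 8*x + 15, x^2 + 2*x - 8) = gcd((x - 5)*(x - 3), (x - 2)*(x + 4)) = 1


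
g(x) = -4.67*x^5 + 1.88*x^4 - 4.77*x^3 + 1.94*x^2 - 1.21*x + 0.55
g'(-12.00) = -499288.57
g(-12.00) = 1209566.11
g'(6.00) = -29130.37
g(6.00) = -34844.63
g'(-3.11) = -2562.27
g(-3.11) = 1701.12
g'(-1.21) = -90.23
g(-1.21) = 29.45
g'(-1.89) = -408.37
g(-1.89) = 178.58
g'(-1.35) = -128.59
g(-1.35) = 44.64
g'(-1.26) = -102.71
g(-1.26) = 34.27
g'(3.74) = -4361.96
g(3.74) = -3275.78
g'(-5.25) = -19242.96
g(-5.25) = 20804.56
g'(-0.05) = -1.44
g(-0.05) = 0.62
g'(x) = -23.35*x^4 + 7.52*x^3 - 14.31*x^2 + 3.88*x - 1.21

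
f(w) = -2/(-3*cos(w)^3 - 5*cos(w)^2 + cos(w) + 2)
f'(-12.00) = 2.34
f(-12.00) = 0.79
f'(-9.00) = 3.46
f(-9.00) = 2.52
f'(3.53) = 2.80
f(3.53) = 2.41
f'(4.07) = 95.32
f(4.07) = -7.96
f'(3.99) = 13587.49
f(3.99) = -99.25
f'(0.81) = 32.74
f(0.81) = 2.98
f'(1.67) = -1.10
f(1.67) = -1.08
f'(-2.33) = 841.64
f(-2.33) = 25.32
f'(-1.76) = 1.84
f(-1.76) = -1.21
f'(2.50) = -17.70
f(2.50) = 4.28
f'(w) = -2*(-9*sin(w)*cos(w)^2 - 10*sin(w)*cos(w) + sin(w))/(-3*cos(w)^3 - 5*cos(w)^2 + cos(w) + 2)^2 = 2*(9*cos(w)^2 + 10*cos(w) - 1)*sin(w)/((-sin(w)^2 + cos(w))^2*(3*cos(w) + 2)^2)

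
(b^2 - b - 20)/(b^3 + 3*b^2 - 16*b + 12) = (b^2 - b - 20)/(b^3 + 3*b^2 - 16*b + 12)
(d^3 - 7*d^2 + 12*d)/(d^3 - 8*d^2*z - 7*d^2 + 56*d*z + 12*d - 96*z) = d/(d - 8*z)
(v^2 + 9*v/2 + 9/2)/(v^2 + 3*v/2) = (v + 3)/v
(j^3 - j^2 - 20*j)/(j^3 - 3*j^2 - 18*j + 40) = j/(j - 2)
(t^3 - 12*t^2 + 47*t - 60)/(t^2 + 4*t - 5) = (t^3 - 12*t^2 + 47*t - 60)/(t^2 + 4*t - 5)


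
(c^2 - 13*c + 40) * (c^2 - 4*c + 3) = c^4 - 17*c^3 + 95*c^2 - 199*c + 120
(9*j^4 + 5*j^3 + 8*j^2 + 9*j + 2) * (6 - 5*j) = -45*j^5 + 29*j^4 - 10*j^3 + 3*j^2 + 44*j + 12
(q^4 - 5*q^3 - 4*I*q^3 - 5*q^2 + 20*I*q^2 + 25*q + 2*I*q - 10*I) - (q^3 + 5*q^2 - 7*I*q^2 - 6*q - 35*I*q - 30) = q^4 - 6*q^3 - 4*I*q^3 - 10*q^2 + 27*I*q^2 + 31*q + 37*I*q + 30 - 10*I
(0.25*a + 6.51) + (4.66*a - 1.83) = 4.91*a + 4.68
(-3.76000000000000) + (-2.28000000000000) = -6.04000000000000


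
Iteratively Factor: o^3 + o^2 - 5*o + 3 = (o + 3)*(o^2 - 2*o + 1) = (o - 1)*(o + 3)*(o - 1)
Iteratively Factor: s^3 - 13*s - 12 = (s + 3)*(s^2 - 3*s - 4) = (s - 4)*(s + 3)*(s + 1)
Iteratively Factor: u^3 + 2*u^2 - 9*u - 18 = (u - 3)*(u^2 + 5*u + 6) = (u - 3)*(u + 3)*(u + 2)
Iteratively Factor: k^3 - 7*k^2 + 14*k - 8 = (k - 2)*(k^2 - 5*k + 4) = (k - 4)*(k - 2)*(k - 1)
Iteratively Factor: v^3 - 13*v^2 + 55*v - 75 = (v - 3)*(v^2 - 10*v + 25) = (v - 5)*(v - 3)*(v - 5)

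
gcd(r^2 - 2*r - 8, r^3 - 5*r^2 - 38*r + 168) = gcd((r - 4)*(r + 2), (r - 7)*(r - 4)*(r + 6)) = r - 4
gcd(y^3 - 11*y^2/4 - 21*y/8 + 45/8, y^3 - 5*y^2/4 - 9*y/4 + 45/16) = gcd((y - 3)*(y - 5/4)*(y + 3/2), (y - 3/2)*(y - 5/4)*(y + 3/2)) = y^2 + y/4 - 15/8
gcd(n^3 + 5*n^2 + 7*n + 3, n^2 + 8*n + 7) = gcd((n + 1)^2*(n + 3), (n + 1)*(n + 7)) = n + 1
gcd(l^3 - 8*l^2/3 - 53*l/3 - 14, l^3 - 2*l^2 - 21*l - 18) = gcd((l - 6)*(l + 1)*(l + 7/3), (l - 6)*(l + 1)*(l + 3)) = l^2 - 5*l - 6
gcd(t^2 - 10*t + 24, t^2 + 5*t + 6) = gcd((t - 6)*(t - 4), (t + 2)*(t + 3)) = 1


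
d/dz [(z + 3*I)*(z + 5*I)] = 2*z + 8*I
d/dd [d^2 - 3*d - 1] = 2*d - 3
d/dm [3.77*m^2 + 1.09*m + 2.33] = 7.54*m + 1.09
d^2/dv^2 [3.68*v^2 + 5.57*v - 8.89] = 7.36000000000000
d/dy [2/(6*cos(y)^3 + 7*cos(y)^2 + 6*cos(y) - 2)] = 4*(9*cos(y)^2 + 7*cos(y) + 3)*sin(y)/(6*cos(y)^3 + 7*cos(y)^2 + 6*cos(y) - 2)^2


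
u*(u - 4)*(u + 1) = u^3 - 3*u^2 - 4*u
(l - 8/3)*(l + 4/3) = l^2 - 4*l/3 - 32/9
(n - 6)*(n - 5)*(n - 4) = n^3 - 15*n^2 + 74*n - 120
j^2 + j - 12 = (j - 3)*(j + 4)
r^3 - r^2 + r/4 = r*(r - 1/2)^2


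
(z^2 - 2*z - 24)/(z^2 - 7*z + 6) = (z + 4)/(z - 1)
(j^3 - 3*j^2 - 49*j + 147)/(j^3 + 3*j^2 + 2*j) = (j^3 - 3*j^2 - 49*j + 147)/(j*(j^2 + 3*j + 2))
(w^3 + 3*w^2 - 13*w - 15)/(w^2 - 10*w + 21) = (w^2 + 6*w + 5)/(w - 7)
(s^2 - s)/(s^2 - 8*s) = (s - 1)/(s - 8)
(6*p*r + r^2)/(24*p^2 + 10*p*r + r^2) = r/(4*p + r)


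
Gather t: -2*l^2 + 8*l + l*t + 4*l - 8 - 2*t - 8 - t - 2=-2*l^2 + 12*l + t*(l - 3) - 18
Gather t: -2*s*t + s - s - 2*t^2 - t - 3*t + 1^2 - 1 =-2*t^2 + t*(-2*s - 4)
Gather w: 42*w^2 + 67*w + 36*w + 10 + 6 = 42*w^2 + 103*w + 16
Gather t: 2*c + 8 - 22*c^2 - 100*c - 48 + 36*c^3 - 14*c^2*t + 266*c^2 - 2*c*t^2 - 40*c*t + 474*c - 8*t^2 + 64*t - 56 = 36*c^3 + 244*c^2 + 376*c + t^2*(-2*c - 8) + t*(-14*c^2 - 40*c + 64) - 96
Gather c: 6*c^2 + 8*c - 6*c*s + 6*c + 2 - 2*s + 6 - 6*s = 6*c^2 + c*(14 - 6*s) - 8*s + 8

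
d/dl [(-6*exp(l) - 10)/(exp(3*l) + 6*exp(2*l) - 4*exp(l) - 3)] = (12*exp(3*l) + 66*exp(2*l) + 120*exp(l) - 22)*exp(l)/(exp(6*l) + 12*exp(5*l) + 28*exp(4*l) - 54*exp(3*l) - 20*exp(2*l) + 24*exp(l) + 9)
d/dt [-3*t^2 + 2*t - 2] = 2 - 6*t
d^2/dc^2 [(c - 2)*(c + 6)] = 2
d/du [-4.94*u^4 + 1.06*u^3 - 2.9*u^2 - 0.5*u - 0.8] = -19.76*u^3 + 3.18*u^2 - 5.8*u - 0.5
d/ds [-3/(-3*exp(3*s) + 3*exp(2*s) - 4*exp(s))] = 3*(-9*exp(2*s) + 6*exp(s) - 4)*exp(-s)/(3*exp(2*s) - 3*exp(s) + 4)^2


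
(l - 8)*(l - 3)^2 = l^3 - 14*l^2 + 57*l - 72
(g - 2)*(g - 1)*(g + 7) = g^3 + 4*g^2 - 19*g + 14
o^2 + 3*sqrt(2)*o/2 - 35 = (o - 7*sqrt(2)/2)*(o + 5*sqrt(2))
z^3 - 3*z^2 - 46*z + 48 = (z - 8)*(z - 1)*(z + 6)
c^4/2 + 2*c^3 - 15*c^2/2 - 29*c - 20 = (c/2 + 1)*(c - 4)*(c + 1)*(c + 5)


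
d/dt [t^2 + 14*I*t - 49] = 2*t + 14*I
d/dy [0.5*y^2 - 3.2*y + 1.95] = 1.0*y - 3.2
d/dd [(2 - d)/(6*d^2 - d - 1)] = (-6*d^2 + d + (d - 2)*(12*d - 1) + 1)/(-6*d^2 + d + 1)^2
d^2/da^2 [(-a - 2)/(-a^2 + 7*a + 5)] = 2*((5 - 3*a)*(-a^2 + 7*a + 5) - (a + 2)*(2*a - 7)^2)/(-a^2 + 7*a + 5)^3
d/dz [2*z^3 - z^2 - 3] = 2*z*(3*z - 1)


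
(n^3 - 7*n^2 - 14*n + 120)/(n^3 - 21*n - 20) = (n - 6)/(n + 1)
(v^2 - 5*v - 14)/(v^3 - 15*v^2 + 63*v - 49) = (v + 2)/(v^2 - 8*v + 7)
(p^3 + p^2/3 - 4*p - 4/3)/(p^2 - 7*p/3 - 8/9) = 3*(p^2 - 4)/(3*p - 8)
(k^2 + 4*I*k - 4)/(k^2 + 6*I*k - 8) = (k + 2*I)/(k + 4*I)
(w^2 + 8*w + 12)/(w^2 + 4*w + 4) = (w + 6)/(w + 2)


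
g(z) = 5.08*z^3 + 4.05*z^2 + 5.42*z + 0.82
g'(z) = 15.24*z^2 + 8.1*z + 5.42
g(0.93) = 13.45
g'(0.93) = 26.13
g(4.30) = 502.91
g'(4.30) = 322.04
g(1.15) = 20.14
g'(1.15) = 34.89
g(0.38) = 3.74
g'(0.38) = 10.70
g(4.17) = 462.21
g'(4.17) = 304.20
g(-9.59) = -4159.12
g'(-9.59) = 1329.33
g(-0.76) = -3.19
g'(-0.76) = 8.07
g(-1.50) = -15.34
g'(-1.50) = 27.56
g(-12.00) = -8259.26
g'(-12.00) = 2102.78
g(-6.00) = -983.18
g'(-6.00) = 505.46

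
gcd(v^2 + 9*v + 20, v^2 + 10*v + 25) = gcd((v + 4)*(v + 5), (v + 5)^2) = v + 5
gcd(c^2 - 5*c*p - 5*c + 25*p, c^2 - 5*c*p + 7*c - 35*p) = -c + 5*p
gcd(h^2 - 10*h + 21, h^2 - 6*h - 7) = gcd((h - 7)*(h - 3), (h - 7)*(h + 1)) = h - 7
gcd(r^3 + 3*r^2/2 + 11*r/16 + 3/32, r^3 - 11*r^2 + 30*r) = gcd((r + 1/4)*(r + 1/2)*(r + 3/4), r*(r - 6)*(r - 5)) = 1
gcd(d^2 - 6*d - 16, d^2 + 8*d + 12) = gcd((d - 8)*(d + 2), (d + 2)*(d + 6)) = d + 2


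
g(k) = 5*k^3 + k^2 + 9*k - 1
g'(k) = 15*k^2 + 2*k + 9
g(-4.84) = -588.03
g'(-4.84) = 350.70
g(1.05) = 15.34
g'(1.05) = 27.64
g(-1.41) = -25.72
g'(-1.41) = 36.00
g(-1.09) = -16.10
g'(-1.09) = 24.64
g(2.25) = 81.27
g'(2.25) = 89.44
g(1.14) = 17.97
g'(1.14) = 30.77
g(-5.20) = -723.80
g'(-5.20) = 404.20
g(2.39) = 94.48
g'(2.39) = 99.46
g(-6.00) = -1099.00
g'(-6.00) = 537.00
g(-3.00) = -154.00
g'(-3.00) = 138.00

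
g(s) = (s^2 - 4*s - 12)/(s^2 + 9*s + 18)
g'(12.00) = 0.04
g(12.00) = 0.31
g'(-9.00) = 1.69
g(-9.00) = 5.83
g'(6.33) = 0.07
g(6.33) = 0.02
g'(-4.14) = 2.32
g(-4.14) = -10.23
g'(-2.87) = -175.88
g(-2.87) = 18.97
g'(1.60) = 0.14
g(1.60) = -0.45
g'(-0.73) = -0.01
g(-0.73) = -0.71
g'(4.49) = 0.09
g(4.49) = -0.12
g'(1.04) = 0.14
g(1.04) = -0.53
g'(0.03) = 0.11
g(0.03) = -0.66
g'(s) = (-2*s - 9)*(s^2 - 4*s - 12)/(s^2 + 9*s + 18)^2 + (2*s - 4)/(s^2 + 9*s + 18)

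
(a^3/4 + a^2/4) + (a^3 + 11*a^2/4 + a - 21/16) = 5*a^3/4 + 3*a^2 + a - 21/16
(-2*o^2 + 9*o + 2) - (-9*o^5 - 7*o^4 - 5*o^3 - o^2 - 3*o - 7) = 9*o^5 + 7*o^4 + 5*o^3 - o^2 + 12*o + 9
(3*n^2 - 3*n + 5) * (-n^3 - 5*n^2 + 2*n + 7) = -3*n^5 - 12*n^4 + 16*n^3 - 10*n^2 - 11*n + 35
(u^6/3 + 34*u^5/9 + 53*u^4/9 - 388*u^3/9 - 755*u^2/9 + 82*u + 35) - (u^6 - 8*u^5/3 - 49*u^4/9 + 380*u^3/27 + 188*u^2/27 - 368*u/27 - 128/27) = -2*u^6/3 + 58*u^5/9 + 34*u^4/3 - 1544*u^3/27 - 2453*u^2/27 + 2582*u/27 + 1073/27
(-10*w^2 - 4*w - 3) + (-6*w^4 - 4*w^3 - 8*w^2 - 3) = -6*w^4 - 4*w^3 - 18*w^2 - 4*w - 6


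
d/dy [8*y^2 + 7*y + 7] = 16*y + 7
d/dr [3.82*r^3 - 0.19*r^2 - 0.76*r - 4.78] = 11.46*r^2 - 0.38*r - 0.76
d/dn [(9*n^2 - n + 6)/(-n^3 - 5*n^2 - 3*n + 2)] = (9*n^4 - 2*n^3 - 14*n^2 + 96*n + 16)/(n^6 + 10*n^5 + 31*n^4 + 26*n^3 - 11*n^2 - 12*n + 4)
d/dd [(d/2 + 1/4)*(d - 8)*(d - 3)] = 3*d^2/2 - 21*d/2 + 37/4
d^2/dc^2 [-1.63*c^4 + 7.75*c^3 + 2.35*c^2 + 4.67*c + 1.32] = -19.56*c^2 + 46.5*c + 4.7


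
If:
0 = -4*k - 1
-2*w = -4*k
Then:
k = -1/4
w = -1/2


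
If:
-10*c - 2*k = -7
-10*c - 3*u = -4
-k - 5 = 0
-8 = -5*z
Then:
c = 17/10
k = -5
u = -13/3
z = 8/5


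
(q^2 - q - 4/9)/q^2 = (q^2 - q - 4/9)/q^2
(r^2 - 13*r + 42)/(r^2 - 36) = (r - 7)/(r + 6)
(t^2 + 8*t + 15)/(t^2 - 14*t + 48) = (t^2 + 8*t + 15)/(t^2 - 14*t + 48)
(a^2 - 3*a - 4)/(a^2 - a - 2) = (a - 4)/(a - 2)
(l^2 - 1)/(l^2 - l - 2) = (l - 1)/(l - 2)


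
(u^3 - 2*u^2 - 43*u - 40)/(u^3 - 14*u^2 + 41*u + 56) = (u + 5)/(u - 7)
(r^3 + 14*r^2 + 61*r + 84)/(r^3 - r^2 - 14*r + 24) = (r^2 + 10*r + 21)/(r^2 - 5*r + 6)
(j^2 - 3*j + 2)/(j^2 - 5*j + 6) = (j - 1)/(j - 3)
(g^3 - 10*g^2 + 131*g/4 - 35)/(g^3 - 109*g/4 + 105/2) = (g - 4)/(g + 6)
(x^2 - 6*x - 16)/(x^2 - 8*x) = (x + 2)/x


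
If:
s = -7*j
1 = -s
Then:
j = 1/7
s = -1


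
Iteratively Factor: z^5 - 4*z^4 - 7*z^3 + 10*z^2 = (z - 5)*(z^4 + z^3 - 2*z^2) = z*(z - 5)*(z^3 + z^2 - 2*z) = z*(z - 5)*(z + 2)*(z^2 - z) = z*(z - 5)*(z - 1)*(z + 2)*(z)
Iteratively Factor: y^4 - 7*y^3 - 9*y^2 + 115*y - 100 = (y + 4)*(y^3 - 11*y^2 + 35*y - 25) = (y - 5)*(y + 4)*(y^2 - 6*y + 5) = (y - 5)*(y - 1)*(y + 4)*(y - 5)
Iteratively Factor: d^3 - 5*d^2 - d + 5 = (d - 1)*(d^2 - 4*d - 5) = (d - 5)*(d - 1)*(d + 1)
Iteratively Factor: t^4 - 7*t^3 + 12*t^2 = (t - 3)*(t^3 - 4*t^2) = t*(t - 3)*(t^2 - 4*t) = t^2*(t - 3)*(t - 4)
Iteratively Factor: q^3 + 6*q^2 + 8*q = (q + 4)*(q^2 + 2*q) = q*(q + 4)*(q + 2)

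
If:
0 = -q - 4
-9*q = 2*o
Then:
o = 18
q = -4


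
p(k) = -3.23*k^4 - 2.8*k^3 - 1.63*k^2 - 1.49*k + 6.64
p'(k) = -12.92*k^3 - 8.4*k^2 - 3.26*k - 1.49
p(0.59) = 4.23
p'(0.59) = -8.99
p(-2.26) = -50.26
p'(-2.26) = 112.11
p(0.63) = 3.85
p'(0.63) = -10.11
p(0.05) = 6.56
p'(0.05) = -1.68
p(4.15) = -1185.81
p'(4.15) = -1083.12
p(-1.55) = -3.18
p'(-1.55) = 31.49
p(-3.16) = -238.65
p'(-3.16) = 332.62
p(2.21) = -111.89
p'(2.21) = -189.18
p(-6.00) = -3624.38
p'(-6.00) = 2506.39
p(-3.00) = -189.59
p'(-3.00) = 281.53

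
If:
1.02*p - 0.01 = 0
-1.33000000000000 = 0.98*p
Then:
No Solution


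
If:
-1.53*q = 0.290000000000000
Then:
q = -0.19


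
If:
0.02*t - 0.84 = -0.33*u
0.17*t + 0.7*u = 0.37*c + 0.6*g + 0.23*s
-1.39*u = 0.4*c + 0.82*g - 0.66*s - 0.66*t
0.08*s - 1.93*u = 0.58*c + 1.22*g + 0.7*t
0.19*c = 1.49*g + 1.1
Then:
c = -0.89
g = -0.85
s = 8.88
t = -4.54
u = 2.82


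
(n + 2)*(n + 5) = n^2 + 7*n + 10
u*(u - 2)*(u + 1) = u^3 - u^2 - 2*u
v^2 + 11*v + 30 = (v + 5)*(v + 6)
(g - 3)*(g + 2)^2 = g^3 + g^2 - 8*g - 12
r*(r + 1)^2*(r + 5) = r^4 + 7*r^3 + 11*r^2 + 5*r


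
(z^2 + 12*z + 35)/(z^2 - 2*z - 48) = (z^2 + 12*z + 35)/(z^2 - 2*z - 48)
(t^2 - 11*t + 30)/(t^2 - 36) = (t - 5)/(t + 6)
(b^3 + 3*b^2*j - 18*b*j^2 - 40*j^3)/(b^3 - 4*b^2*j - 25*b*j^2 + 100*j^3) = (b + 2*j)/(b - 5*j)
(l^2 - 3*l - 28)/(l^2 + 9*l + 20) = (l - 7)/(l + 5)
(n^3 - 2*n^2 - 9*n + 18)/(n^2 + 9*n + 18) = (n^2 - 5*n + 6)/(n + 6)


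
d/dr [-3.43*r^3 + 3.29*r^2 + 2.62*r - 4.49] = -10.29*r^2 + 6.58*r + 2.62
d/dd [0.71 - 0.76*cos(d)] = 0.76*sin(d)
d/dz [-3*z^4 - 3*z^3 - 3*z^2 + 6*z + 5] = -12*z^3 - 9*z^2 - 6*z + 6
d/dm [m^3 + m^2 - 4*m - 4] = 3*m^2 + 2*m - 4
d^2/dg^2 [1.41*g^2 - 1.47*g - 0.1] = 2.82000000000000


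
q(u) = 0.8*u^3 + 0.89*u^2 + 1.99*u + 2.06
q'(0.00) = 1.99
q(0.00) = 2.06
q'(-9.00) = 180.37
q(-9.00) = -526.96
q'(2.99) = 28.77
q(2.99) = 37.35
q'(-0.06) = 1.89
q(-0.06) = 1.94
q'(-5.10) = 55.34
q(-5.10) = -91.06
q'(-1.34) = 3.91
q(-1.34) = -0.93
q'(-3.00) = 18.25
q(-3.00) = -17.50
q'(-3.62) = 27.00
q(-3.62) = -31.43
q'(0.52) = 3.56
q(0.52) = 3.45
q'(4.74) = 64.35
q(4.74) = 116.69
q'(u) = 2.4*u^2 + 1.78*u + 1.99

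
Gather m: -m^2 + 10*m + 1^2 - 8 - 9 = -m^2 + 10*m - 16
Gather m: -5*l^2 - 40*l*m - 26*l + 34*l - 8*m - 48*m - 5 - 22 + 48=-5*l^2 + 8*l + m*(-40*l - 56) + 21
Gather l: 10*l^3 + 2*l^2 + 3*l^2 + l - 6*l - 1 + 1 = 10*l^3 + 5*l^2 - 5*l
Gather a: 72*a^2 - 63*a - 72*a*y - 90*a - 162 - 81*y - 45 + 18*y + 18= 72*a^2 + a*(-72*y - 153) - 63*y - 189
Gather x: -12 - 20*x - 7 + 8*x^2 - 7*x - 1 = 8*x^2 - 27*x - 20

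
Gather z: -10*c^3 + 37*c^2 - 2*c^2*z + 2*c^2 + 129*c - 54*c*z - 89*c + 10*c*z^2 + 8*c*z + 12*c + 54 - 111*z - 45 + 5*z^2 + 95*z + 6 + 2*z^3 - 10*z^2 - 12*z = -10*c^3 + 39*c^2 + 52*c + 2*z^3 + z^2*(10*c - 5) + z*(-2*c^2 - 46*c - 28) + 15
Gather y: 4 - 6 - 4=-6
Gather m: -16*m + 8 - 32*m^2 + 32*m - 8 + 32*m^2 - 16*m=0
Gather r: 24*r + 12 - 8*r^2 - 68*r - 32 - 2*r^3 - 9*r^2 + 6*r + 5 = -2*r^3 - 17*r^2 - 38*r - 15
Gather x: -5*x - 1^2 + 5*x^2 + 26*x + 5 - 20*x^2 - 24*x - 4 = -15*x^2 - 3*x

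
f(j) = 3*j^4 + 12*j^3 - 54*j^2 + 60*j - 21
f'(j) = 12*j^3 + 36*j^2 - 108*j + 60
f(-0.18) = -33.62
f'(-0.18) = 80.54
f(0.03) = -19.25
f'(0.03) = 56.79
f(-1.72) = -318.76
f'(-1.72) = 291.20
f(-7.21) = 348.63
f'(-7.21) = -1787.56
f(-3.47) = -945.84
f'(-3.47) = 366.85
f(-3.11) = -810.21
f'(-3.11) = 383.11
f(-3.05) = -787.20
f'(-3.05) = 383.82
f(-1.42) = -237.25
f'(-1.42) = 251.59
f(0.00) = -21.00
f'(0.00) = 60.00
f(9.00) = 24576.00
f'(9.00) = 10752.00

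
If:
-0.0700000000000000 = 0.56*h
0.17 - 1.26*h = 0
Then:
No Solution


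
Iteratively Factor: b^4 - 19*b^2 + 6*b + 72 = (b + 2)*(b^3 - 2*b^2 - 15*b + 36) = (b - 3)*(b + 2)*(b^2 + b - 12) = (b - 3)^2*(b + 2)*(b + 4)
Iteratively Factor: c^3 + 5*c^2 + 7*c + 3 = (c + 1)*(c^2 + 4*c + 3) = (c + 1)^2*(c + 3)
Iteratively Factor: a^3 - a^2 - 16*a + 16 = (a - 1)*(a^2 - 16) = (a - 1)*(a + 4)*(a - 4)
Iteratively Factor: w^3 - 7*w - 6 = (w + 1)*(w^2 - w - 6) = (w + 1)*(w + 2)*(w - 3)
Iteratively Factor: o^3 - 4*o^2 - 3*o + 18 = (o - 3)*(o^2 - o - 6) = (o - 3)*(o + 2)*(o - 3)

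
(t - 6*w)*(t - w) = t^2 - 7*t*w + 6*w^2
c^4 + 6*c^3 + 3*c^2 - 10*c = c*(c - 1)*(c + 2)*(c + 5)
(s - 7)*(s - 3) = s^2 - 10*s + 21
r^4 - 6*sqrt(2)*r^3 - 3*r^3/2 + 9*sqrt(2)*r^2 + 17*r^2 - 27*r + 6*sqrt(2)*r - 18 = (r - 2)*(r + 1/2)*(r - 3*sqrt(2))^2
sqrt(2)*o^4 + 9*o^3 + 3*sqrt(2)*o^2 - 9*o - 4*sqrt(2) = (o - 1)*(o + 1)*(o + 4*sqrt(2))*(sqrt(2)*o + 1)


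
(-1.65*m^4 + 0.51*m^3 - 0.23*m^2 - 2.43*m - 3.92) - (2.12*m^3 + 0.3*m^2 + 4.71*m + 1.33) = -1.65*m^4 - 1.61*m^3 - 0.53*m^2 - 7.14*m - 5.25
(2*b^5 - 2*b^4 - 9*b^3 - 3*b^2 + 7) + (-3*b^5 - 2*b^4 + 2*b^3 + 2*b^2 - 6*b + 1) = -b^5 - 4*b^4 - 7*b^3 - b^2 - 6*b + 8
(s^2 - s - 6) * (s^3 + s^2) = s^5 - 7*s^3 - 6*s^2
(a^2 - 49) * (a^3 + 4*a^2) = a^5 + 4*a^4 - 49*a^3 - 196*a^2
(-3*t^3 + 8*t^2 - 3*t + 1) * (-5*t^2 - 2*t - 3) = 15*t^5 - 34*t^4 + 8*t^3 - 23*t^2 + 7*t - 3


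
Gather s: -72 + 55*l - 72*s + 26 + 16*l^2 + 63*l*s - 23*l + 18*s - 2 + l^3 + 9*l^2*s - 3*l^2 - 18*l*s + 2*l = l^3 + 13*l^2 + 34*l + s*(9*l^2 + 45*l - 54) - 48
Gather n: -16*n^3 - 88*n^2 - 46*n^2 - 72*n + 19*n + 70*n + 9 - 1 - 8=-16*n^3 - 134*n^2 + 17*n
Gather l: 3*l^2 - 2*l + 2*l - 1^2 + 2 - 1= 3*l^2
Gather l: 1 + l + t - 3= l + t - 2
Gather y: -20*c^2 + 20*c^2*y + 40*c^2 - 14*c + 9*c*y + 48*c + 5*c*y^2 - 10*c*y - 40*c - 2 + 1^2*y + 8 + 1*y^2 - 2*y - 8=20*c^2 - 6*c + y^2*(5*c + 1) + y*(20*c^2 - c - 1) - 2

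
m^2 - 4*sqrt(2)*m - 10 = (m - 5*sqrt(2))*(m + sqrt(2))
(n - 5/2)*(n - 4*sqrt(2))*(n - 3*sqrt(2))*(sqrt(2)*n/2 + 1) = sqrt(2)*n^4/2 - 6*n^3 - 5*sqrt(2)*n^3/4 + 5*sqrt(2)*n^2 + 15*n^2 - 25*sqrt(2)*n/2 + 24*n - 60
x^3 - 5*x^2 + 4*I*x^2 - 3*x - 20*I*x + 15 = (x - 5)*(x + I)*(x + 3*I)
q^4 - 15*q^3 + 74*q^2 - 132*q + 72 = (q - 6)^2*(q - 2)*(q - 1)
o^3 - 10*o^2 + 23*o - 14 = (o - 7)*(o - 2)*(o - 1)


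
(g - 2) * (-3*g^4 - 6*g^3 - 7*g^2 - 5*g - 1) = -3*g^5 + 5*g^3 + 9*g^2 + 9*g + 2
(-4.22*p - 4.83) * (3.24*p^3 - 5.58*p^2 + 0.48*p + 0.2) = -13.6728*p^4 + 7.8984*p^3 + 24.9258*p^2 - 3.1624*p - 0.966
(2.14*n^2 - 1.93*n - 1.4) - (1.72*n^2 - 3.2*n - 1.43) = 0.42*n^2 + 1.27*n + 0.03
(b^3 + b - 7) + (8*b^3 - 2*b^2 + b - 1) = 9*b^3 - 2*b^2 + 2*b - 8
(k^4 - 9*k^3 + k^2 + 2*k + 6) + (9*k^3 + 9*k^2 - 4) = k^4 + 10*k^2 + 2*k + 2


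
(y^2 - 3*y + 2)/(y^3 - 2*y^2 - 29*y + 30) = (y - 2)/(y^2 - y - 30)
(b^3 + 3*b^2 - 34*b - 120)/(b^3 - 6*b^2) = 1 + 9/b + 20/b^2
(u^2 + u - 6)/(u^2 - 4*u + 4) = (u + 3)/(u - 2)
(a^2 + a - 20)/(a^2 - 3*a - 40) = (a - 4)/(a - 8)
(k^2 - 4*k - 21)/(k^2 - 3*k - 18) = (k - 7)/(k - 6)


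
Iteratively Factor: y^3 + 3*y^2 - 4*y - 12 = (y + 3)*(y^2 - 4) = (y + 2)*(y + 3)*(y - 2)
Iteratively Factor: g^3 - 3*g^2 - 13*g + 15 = (g - 5)*(g^2 + 2*g - 3) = (g - 5)*(g - 1)*(g + 3)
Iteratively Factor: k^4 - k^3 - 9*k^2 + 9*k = (k - 1)*(k^3 - 9*k) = (k - 3)*(k - 1)*(k^2 + 3*k) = (k - 3)*(k - 1)*(k + 3)*(k)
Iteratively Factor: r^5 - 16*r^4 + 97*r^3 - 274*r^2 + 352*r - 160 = (r - 1)*(r^4 - 15*r^3 + 82*r^2 - 192*r + 160) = (r - 5)*(r - 1)*(r^3 - 10*r^2 + 32*r - 32) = (r - 5)*(r - 2)*(r - 1)*(r^2 - 8*r + 16) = (r - 5)*(r - 4)*(r - 2)*(r - 1)*(r - 4)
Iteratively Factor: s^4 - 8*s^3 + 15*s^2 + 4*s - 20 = (s - 2)*(s^3 - 6*s^2 + 3*s + 10) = (s - 2)^2*(s^2 - 4*s - 5) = (s - 5)*(s - 2)^2*(s + 1)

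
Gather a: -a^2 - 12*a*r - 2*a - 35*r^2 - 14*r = -a^2 + a*(-12*r - 2) - 35*r^2 - 14*r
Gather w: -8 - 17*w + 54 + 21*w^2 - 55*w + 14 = 21*w^2 - 72*w + 60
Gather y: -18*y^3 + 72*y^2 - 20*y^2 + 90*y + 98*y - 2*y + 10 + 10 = -18*y^3 + 52*y^2 + 186*y + 20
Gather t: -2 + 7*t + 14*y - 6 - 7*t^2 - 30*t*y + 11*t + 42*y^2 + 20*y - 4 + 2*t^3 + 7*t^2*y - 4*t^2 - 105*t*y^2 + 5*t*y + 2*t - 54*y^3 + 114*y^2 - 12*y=2*t^3 + t^2*(7*y - 11) + t*(-105*y^2 - 25*y + 20) - 54*y^3 + 156*y^2 + 22*y - 12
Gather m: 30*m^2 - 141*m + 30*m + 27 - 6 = 30*m^2 - 111*m + 21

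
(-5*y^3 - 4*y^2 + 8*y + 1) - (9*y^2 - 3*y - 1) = -5*y^3 - 13*y^2 + 11*y + 2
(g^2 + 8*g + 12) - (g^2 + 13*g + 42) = -5*g - 30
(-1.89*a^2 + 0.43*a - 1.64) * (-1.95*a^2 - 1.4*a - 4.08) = 3.6855*a^4 + 1.8075*a^3 + 10.3072*a^2 + 0.5416*a + 6.6912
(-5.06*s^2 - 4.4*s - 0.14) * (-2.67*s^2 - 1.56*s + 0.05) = 13.5102*s^4 + 19.6416*s^3 + 6.9848*s^2 - 0.00159999999999999*s - 0.007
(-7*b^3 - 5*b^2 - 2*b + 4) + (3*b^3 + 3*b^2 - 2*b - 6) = -4*b^3 - 2*b^2 - 4*b - 2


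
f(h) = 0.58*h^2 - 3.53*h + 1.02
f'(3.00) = -0.05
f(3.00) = -4.35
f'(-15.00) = -20.93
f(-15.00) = 184.47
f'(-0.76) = -4.41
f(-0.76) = 4.04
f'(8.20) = 5.98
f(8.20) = 11.07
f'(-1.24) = -4.97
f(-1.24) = 6.29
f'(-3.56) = -7.66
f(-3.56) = 20.94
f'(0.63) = -2.80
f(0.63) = -0.97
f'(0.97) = -2.40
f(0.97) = -1.86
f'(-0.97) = -4.66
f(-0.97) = 4.99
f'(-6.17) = -10.69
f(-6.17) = 44.88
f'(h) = 1.16*h - 3.53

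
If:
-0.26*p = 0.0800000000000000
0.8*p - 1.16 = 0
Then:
No Solution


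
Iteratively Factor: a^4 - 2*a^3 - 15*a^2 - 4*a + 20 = (a - 5)*(a^3 + 3*a^2 - 4) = (a - 5)*(a - 1)*(a^2 + 4*a + 4) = (a - 5)*(a - 1)*(a + 2)*(a + 2)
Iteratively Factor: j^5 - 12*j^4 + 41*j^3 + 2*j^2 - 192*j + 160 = (j - 5)*(j^4 - 7*j^3 + 6*j^2 + 32*j - 32) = (j - 5)*(j - 1)*(j^3 - 6*j^2 + 32) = (j - 5)*(j - 1)*(j + 2)*(j^2 - 8*j + 16) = (j - 5)*(j - 4)*(j - 1)*(j + 2)*(j - 4)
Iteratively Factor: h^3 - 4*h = (h + 2)*(h^2 - 2*h) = h*(h + 2)*(h - 2)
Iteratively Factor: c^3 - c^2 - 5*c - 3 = (c - 3)*(c^2 + 2*c + 1) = (c - 3)*(c + 1)*(c + 1)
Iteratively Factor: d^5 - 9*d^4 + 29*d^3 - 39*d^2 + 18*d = (d - 3)*(d^4 - 6*d^3 + 11*d^2 - 6*d) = d*(d - 3)*(d^3 - 6*d^2 + 11*d - 6) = d*(d - 3)*(d - 1)*(d^2 - 5*d + 6) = d*(d - 3)*(d - 2)*(d - 1)*(d - 3)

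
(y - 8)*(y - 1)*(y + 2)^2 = y^4 - 5*y^3 - 24*y^2 - 4*y + 32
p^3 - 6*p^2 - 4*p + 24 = (p - 6)*(p - 2)*(p + 2)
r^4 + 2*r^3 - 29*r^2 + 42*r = r*(r - 3)*(r - 2)*(r + 7)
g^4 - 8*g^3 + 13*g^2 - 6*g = g*(g - 6)*(g - 1)^2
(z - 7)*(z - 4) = z^2 - 11*z + 28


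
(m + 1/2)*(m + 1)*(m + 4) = m^3 + 11*m^2/2 + 13*m/2 + 2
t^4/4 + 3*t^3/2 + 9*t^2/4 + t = t*(t/4 + 1)*(t + 1)^2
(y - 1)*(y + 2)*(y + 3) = y^3 + 4*y^2 + y - 6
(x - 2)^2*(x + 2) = x^3 - 2*x^2 - 4*x + 8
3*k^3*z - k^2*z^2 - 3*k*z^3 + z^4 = z*(-3*k + z)*(-k + z)*(k + z)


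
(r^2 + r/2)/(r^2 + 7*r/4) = 2*(2*r + 1)/(4*r + 7)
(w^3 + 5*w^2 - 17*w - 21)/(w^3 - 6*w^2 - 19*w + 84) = (w^2 + 8*w + 7)/(w^2 - 3*w - 28)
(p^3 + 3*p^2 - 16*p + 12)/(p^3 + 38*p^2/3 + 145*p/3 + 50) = 3*(p^2 - 3*p + 2)/(3*p^2 + 20*p + 25)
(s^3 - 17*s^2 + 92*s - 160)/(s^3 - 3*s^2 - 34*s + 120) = (s - 8)/(s + 6)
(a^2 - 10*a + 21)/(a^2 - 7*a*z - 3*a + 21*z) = (7 - a)/(-a + 7*z)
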